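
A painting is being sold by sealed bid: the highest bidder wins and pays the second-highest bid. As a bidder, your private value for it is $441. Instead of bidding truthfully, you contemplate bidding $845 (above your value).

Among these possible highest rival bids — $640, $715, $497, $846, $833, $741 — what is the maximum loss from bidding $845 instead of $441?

$640: truthful gives $0, deviation gives −$199 → loss $199.
$715: truthful gives $0, deviation gives −$274 → loss $274.
$497: truthful gives $0, deviation gives −$56 → loss $56.
$846: same outcome either way → loss $0.
$833: truthful gives $0, deviation gives −$392 → loss $392.
$741: truthful gives $0, deviation gives −$300 → loss $300.
Maximum loss: $392.

$392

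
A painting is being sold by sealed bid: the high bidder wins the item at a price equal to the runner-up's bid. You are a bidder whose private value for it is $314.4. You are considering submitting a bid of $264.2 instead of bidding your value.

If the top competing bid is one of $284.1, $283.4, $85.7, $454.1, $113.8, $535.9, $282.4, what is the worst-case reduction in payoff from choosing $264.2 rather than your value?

$32

$284.1: truthful gives $30.3, deviation gives $0 → loss $30.3.
$283.4: truthful gives $31, deviation gives $0 → loss $31.
$85.7: same outcome either way → loss $0.
$454.1: same outcome either way → loss $0.
$113.8: same outcome either way → loss $0.
$535.9: same outcome either way → loss $0.
$282.4: truthful gives $32, deviation gives $0 → loss $32.
Maximum loss: $32.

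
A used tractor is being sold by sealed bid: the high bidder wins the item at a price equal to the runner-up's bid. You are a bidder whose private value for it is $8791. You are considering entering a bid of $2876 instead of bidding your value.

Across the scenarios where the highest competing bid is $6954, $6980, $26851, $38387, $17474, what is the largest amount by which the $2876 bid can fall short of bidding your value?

$1837

$6954: truthful gives $1837, deviation gives $0 → loss $1837.
$6980: truthful gives $1811, deviation gives $0 → loss $1811.
$26851: same outcome either way → loss $0.
$38387: same outcome either way → loss $0.
$17474: same outcome either way → loss $0.
Maximum loss: $1837.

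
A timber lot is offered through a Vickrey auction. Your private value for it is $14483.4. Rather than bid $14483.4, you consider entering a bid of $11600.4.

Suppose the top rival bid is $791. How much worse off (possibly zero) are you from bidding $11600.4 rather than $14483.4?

$0

Bidding your value $14483.4: you win (since $14483.4 > $791) and pay $791. Payoff $13692.4.
Bidding $11600.4: you win and pay $791. Payoff $14483.4 − $791 = $13692.4.
Difference = $13692.4 − $13692.4 = $0; both bids lead to the same outcome because the competing bid is below both your value and your alternative bid.
In a second-price auction your bid sets only whether you win, not what you pay, so bidding your true value is weakly dominant.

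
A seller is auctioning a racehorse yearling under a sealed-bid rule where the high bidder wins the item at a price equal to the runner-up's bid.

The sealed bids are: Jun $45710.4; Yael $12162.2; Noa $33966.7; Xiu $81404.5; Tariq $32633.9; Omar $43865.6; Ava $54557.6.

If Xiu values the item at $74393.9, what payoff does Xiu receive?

Highest bid: Xiu at $81404.5, so Xiu wins.
Second-highest bid: Ava at $54557.6 — that is the price the winner pays.
Xiu's payoff = value − price = $74393.9 − $54557.6 = $19836.3.

$19836.3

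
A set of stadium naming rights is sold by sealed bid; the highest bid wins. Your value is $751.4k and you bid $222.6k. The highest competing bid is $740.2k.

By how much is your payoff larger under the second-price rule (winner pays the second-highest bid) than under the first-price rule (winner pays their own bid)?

$0k

Your bid $222.6k is below $740.2k, so you lose under either rule.
Payoff is $0k in both cases; difference = $0k.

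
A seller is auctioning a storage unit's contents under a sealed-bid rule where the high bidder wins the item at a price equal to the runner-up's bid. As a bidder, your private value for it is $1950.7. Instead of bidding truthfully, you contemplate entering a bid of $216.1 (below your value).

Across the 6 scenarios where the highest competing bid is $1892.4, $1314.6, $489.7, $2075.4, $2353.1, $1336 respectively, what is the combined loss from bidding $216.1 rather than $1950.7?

The deviation costs you only when the competing bid falls strictly between $216.1 and $1950.7; elsewhere both bids give the same outcome.
$1892.4: truthful payoff $58.3, deviation payoff $0 → loss $58.3.
$1314.6: truthful payoff $636.1, deviation payoff $0 → loss $636.1.
$489.7: truthful payoff $1461, deviation payoff $0 → loss $1461.
$2075.4: outcomes coincide → loss $0.
$2353.1: outcomes coincide → loss $0.
$1336: truthful payoff $614.7, deviation payoff $0 → loss $614.7.
Total loss = $58.3 + $636.1 + $1461 + $614.7 = $2770.1.

$2770.1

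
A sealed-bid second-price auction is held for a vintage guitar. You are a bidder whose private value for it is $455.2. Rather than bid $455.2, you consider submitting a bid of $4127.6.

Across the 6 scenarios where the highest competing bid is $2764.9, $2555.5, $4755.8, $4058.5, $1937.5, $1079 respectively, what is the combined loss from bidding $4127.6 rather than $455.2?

$10119.4

The deviation costs you only when the competing bid falls strictly between $455.2 and $4127.6; elsewhere both bids give the same outcome.
$2764.9: truthful payoff $0, deviation payoff −$2309.7 → loss $2309.7.
$2555.5: truthful payoff $0, deviation payoff −$2100.3 → loss $2100.3.
$4755.8: outcomes coincide → loss $0.
$4058.5: truthful payoff $0, deviation payoff −$3603.3 → loss $3603.3.
$1937.5: truthful payoff $0, deviation payoff −$1482.3 → loss $1482.3.
$1079: truthful payoff $0, deviation payoff −$623.8 → loss $623.8.
Total loss = $2309.7 + $2100.3 + $3603.3 + $1482.3 + $623.8 = $10119.4.
In a second-price auction your bid sets only whether you win, not what you pay, so bidding your true value is weakly dominant.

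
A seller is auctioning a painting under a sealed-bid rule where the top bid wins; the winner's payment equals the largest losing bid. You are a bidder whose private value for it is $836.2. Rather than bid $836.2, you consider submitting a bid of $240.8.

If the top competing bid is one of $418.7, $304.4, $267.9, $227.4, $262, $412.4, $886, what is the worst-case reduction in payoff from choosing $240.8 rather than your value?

$574.2

$418.7: truthful gives $417.5, deviation gives $0 → loss $417.5.
$304.4: truthful gives $531.8, deviation gives $0 → loss $531.8.
$267.9: truthful gives $568.3, deviation gives $0 → loss $568.3.
$227.4: same outcome either way → loss $0.
$262: truthful gives $574.2, deviation gives $0 → loss $574.2.
$412.4: truthful gives $423.8, deviation gives $0 → loss $423.8.
$886: same outcome either way → loss $0.
Maximum loss: $574.2.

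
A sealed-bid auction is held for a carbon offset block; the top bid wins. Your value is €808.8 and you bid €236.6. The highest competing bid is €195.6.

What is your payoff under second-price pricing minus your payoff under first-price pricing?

€41

You have the highest bid, so you win under either rule.
Second-price: pay €195.6 → payoff €613.2.
First-price: pay your own bid €236.6 → payoff €572.2.
Difference = €613.2 − (€572.2) = €41.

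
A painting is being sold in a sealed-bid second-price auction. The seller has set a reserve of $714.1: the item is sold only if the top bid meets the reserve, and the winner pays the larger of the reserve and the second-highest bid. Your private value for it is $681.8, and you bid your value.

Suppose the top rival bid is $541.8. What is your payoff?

Your bid $681.8 is the highest bid but falls below the reserve $714.1, so the item goes unsold. Payoff $0.

$0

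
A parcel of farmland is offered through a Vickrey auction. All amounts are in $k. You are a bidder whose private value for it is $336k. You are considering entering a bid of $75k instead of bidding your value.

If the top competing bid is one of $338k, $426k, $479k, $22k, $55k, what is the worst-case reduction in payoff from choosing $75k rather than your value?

$0k

$338k: same outcome either way → loss $0k.
$426k: same outcome either way → loss $0k.
$479k: same outcome either way → loss $0k.
$22k: same outcome either way → loss $0k.
$55k: same outcome either way → loss $0k.
Maximum loss: $0k.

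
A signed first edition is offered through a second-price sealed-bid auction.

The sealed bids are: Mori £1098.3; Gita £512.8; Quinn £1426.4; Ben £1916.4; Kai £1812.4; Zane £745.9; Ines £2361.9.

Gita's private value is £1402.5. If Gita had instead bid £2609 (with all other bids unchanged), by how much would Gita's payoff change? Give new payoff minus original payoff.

The highest bid among the other bidders is £2361.9; Gita's bid doesn't change that.
Original bid £512.8: Gita is not highest (top rival bid is £2361.9); payoff £0.
Alternative bid £2609: Gita is highest, pays the top rival bid £2361.9; payoff £1402.5 − £2361.9 = −£959.4.
Change in payoff = −£959.4 − (£0) = −£959.4.

−£959.4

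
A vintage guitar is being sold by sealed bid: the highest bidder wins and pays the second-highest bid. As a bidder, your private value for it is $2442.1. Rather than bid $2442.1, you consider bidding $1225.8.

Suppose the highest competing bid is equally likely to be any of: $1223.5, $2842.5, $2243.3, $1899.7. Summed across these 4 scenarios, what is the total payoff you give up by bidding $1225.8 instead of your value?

$741.2

The deviation costs you only when the competing bid falls strictly between $1225.8 and $2442.1; elsewhere both bids give the same outcome.
$1223.5: outcomes coincide → loss $0.
$2842.5: outcomes coincide → loss $0.
$2243.3: truthful payoff $198.8, deviation payoff $0 → loss $198.8.
$1899.7: truthful payoff $542.4, deviation payoff $0 → loss $542.4.
Total loss = $198.8 + $542.4 = $741.2.
Because the price is fixed by the runner-up's bid, deviating from your value can only change a good outcome into a bad one — never the reverse.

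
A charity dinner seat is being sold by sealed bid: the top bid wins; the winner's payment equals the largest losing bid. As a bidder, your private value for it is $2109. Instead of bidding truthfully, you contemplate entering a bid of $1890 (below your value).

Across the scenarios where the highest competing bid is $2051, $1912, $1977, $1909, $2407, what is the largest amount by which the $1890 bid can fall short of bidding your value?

$2051: truthful gives $58, deviation gives $0 → loss $58.
$1912: truthful gives $197, deviation gives $0 → loss $197.
$1977: truthful gives $132, deviation gives $0 → loss $132.
$1909: truthful gives $200, deviation gives $0 → loss $200.
$2407: same outcome either way → loss $0.
Maximum loss: $200.

$200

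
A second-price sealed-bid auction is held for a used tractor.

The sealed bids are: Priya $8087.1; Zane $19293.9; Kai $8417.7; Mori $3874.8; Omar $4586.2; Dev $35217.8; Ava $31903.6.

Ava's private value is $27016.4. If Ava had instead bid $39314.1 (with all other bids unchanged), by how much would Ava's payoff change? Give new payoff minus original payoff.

The highest bid among the other bidders is $35217.8; Ava's bid doesn't change that.
Original bid $31903.6: Ava is not highest (top rival bid is $35217.8); payoff $0.
Alternative bid $39314.1: Ava is highest, pays the top rival bid $35217.8; payoff $27016.4 − $35217.8 = −$8201.4.
Change in payoff = −$8201.4 − ($0) = −$8201.4.

−$8201.4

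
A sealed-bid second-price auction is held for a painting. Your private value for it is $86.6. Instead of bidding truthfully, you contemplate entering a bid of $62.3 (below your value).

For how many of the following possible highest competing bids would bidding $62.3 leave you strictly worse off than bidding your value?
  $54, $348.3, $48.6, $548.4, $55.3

0

The deviation hurts exactly when the highest competing bid lies strictly between $62.3 and $86.6 — underbidding then forfeits a profitable win.
$54: below both → same outcome either way.
$348.3: above both → same outcome either way.
$48.6: below both → same outcome either way.
$548.4: above both → same outcome either way.
$55.3: below both → same outcome either way.
Count: 0.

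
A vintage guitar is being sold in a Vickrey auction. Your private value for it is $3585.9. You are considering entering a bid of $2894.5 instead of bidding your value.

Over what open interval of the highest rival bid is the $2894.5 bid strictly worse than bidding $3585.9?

If the competing bid is below $2894.5, both bids win at the same price — no difference.
If it is above $3585.9, both bids lose — no difference.
If it lies strictly between $2894.5 and $3585.9, bidding your value wins at a price below your value (positive payoff) while bidding $2894.5 loses (payoff 0).
So the deviation strictly hurts on the open interval ($2894.5, $3585.9).

($2894.5, $3585.9)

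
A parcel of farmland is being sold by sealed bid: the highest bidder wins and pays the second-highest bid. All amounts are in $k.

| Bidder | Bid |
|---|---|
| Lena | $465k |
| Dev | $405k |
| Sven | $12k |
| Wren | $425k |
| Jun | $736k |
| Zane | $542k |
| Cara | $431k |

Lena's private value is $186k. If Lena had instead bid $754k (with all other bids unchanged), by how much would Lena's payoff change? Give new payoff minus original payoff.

The highest bid among the other bidders is $736k; Lena's bid doesn't change that.
Original bid $465k: Lena is not highest (top rival bid is $736k); payoff $0k.
Alternative bid $754k: Lena is highest, pays the top rival bid $736k; payoff $186k − $736k = −$550k.
Change in payoff = −$550k − ($0k) = −$550k.

−$550k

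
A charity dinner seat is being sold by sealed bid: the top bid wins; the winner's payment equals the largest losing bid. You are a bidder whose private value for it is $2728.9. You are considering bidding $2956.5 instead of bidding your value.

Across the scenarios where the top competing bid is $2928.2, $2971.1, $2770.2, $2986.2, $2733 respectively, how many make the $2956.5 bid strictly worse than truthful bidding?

3

The deviation hurts exactly when the highest competing bid lies strictly between $2728.9 and $2956.5 — overbidding then wins at a price above your value.
$2928.2: inside the interval → strictly worse (loss $199.3).
$2971.1: above both → same outcome either way.
$2770.2: inside the interval → strictly worse (loss $41.3).
$2986.2: above both → same outcome either way.
$2733: inside the interval → strictly worse (loss $4.1).
Count: 3.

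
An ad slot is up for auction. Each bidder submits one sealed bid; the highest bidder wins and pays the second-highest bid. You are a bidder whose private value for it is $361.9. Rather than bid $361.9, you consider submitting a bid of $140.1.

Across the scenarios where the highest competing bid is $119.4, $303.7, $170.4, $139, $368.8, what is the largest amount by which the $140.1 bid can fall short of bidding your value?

$191.5

$119.4: same outcome either way → loss $0.
$303.7: truthful gives $58.2, deviation gives $0 → loss $58.2.
$170.4: truthful gives $191.5, deviation gives $0 → loss $191.5.
$139: same outcome either way → loss $0.
$368.8: same outcome either way → loss $0.
Maximum loss: $191.5.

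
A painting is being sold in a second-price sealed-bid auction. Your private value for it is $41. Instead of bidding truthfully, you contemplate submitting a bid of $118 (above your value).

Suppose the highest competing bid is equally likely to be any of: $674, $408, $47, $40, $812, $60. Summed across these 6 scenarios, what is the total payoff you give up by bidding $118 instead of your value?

The deviation costs you only when the competing bid falls strictly between $41 and $118; elsewhere both bids give the same outcome.
$674: outcomes coincide → loss $0.
$408: outcomes coincide → loss $0.
$47: truthful payoff $0, deviation payoff −$6 → loss $6.
$40: outcomes coincide → loss $0.
$812: outcomes coincide → loss $0.
$60: truthful payoff $0, deviation payoff −$19 → loss $19.
Total loss = $6 + $19 = $25.
Because the price is fixed by the runner-up's bid, deviating from your value can only change a good outcome into a bad one — never the reverse.

$25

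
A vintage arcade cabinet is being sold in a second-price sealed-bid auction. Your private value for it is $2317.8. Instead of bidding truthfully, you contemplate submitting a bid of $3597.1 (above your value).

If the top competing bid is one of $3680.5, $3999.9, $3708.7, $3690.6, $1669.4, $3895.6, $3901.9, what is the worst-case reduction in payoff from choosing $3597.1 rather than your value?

$3680.5: same outcome either way → loss $0.
$3999.9: same outcome either way → loss $0.
$3708.7: same outcome either way → loss $0.
$3690.6: same outcome either way → loss $0.
$1669.4: same outcome either way → loss $0.
$3895.6: same outcome either way → loss $0.
$3901.9: same outcome either way → loss $0.
Maximum loss: $0.

$0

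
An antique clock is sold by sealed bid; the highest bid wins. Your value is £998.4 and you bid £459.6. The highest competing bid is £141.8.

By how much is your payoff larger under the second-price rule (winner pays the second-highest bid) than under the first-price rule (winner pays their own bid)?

You have the highest bid, so you win under either rule.
Second-price: pay £141.8 → payoff £856.6.
First-price: pay your own bid £459.6 → payoff £538.8.
Difference = £856.6 − (£538.8) = £317.8.

£317.8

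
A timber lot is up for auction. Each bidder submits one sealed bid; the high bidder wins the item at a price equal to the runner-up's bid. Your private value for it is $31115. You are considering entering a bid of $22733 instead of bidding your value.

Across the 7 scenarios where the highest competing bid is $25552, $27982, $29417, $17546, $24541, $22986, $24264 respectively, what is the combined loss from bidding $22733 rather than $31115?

The deviation costs you only when the competing bid falls strictly between $22733 and $31115; elsewhere both bids give the same outcome.
$25552: truthful payoff $5563, deviation payoff $0 → loss $5563.
$27982: truthful payoff $3133, deviation payoff $0 → loss $3133.
$29417: truthful payoff $1698, deviation payoff $0 → loss $1698.
$17546: outcomes coincide → loss $0.
$24541: truthful payoff $6574, deviation payoff $0 → loss $6574.
$22986: truthful payoff $8129, deviation payoff $0 → loss $8129.
$24264: truthful payoff $6851, deviation payoff $0 → loss $6851.
Total loss = $5563 + $3133 + $1698 + $6574 + $8129 + $6851 = $31948.
Because the price is fixed by the runner-up's bid, deviating from your value can only change a good outcome into a bad one — never the reverse.

$31948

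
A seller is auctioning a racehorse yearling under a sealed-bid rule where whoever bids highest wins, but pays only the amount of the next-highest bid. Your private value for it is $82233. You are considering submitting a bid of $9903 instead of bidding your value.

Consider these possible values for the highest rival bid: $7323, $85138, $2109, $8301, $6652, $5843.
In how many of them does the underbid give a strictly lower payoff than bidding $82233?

The deviation hurts exactly when the highest competing bid lies strictly between $9903 and $82233 — underbidding then forfeits a profitable win.
$7323: below both → same outcome either way.
$85138: above both → same outcome either way.
$2109: below both → same outcome either way.
$8301: below both → same outcome either way.
$6652: below both → same outcome either way.
$5843: below both → same outcome either way.
Count: 0.

0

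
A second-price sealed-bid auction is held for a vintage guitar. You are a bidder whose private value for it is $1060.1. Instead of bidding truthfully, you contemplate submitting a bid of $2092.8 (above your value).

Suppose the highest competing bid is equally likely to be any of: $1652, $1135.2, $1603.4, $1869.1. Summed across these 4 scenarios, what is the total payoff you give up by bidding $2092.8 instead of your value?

The deviation costs you only when the competing bid falls strictly between $1060.1 and $2092.8; elsewhere both bids give the same outcome.
$1652: truthful payoff $0, deviation payoff −$591.9 → loss $591.9.
$1135.2: truthful payoff $0, deviation payoff −$75.1 → loss $75.1.
$1603.4: truthful payoff $0, deviation payoff −$543.3 → loss $543.3.
$1869.1: truthful payoff $0, deviation payoff −$809 → loss $809.
Total loss = $591.9 + $75.1 + $543.3 + $809 = $2019.3.
Truthful bidding weakly dominates here: raising your bid can only win items priced above your value, and lowering it can only forfeit items priced below.

$2019.3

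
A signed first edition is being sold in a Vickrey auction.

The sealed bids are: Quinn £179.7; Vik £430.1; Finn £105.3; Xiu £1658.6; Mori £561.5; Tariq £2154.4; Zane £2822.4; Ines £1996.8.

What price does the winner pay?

Highest bid: Zane at £2822.4, so Zane wins.
Second-highest bid: Tariq at £2154.4 — that is the price the winner pays.

£2154.4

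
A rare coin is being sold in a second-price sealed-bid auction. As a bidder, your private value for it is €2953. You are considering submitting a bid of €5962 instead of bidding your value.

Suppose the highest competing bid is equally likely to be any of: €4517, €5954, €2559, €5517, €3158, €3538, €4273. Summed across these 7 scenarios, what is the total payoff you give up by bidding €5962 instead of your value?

€9239

The deviation costs you only when the competing bid falls strictly between €2953 and €5962; elsewhere both bids give the same outcome.
€4517: truthful payoff €0, deviation payoff −€1564 → loss €1564.
€5954: truthful payoff €0, deviation payoff −€3001 → loss €3001.
€2559: outcomes coincide → loss €0.
€5517: truthful payoff €0, deviation payoff −€2564 → loss €2564.
€3158: truthful payoff €0, deviation payoff −€205 → loss €205.
€3538: truthful payoff €0, deviation payoff −€585 → loss €585.
€4273: truthful payoff €0, deviation payoff −€1320 → loss €1320.
Total loss = €1564 + €3001 + €2564 + €205 + €585 + €1320 = €9239.
Because the price is fixed by the runner-up's bid, deviating from your value can only change a good outcome into a bad one — never the reverse.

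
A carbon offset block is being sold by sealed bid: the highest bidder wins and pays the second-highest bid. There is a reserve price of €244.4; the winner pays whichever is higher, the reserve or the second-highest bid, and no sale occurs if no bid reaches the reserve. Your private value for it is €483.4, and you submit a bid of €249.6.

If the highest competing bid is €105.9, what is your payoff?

Your bid €249.6 is the highest and exceeds the reserve.
Price = max(second-highest bid, reserve) = max(€105.9, €244.4) = €244.4.
Payoff = €483.4 − €244.4 = €239.

€239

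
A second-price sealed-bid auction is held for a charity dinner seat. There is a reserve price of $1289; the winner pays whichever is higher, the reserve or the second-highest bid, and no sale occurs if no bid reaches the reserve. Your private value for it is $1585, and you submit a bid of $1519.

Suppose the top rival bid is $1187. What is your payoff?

Your bid $1519 is the highest and exceeds the reserve.
Price = max(second-highest bid, reserve) = max($1187, $1289) = $1289.
Payoff = $1585 − $1289 = $296.

$296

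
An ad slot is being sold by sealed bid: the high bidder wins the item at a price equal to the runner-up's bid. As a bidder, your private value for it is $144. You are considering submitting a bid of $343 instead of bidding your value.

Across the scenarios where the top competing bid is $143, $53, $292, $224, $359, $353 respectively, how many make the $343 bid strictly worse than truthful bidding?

2

The deviation hurts exactly when the highest competing bid lies strictly between $144 and $343 — overbidding then wins at a price above your value.
$143: below both → same outcome either way.
$53: below both → same outcome either way.
$292: inside the interval → strictly worse (loss $148).
$224: inside the interval → strictly worse (loss $80).
$359: above both → same outcome either way.
$353: above both → same outcome either way.
Count: 2.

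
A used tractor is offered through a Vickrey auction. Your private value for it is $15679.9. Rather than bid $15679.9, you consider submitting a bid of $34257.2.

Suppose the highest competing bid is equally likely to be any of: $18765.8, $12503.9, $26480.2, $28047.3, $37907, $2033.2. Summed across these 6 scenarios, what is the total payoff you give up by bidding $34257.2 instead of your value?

The deviation costs you only when the competing bid falls strictly between $15679.9 and $34257.2; elsewhere both bids give the same outcome.
$18765.8: truthful payoff $0, deviation payoff −$3085.9 → loss $3085.9.
$12503.9: outcomes coincide → loss $0.
$26480.2: truthful payoff $0, deviation payoff −$10800.3 → loss $10800.3.
$28047.3: truthful payoff $0, deviation payoff −$12367.4 → loss $12367.4.
$37907: outcomes coincide → loss $0.
$2033.2: outcomes coincide → loss $0.
Total loss = $3085.9 + $10800.3 + $12367.4 = $26253.6.
In a second-price auction your bid sets only whether you win, not what you pay, so bidding your true value is weakly dominant.

$26253.6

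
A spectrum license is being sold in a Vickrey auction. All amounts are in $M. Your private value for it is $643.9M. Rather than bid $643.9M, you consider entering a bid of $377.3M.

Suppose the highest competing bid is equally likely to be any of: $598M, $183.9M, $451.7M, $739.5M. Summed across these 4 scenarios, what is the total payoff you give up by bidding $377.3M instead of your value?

$238.1M

The deviation costs you only when the competing bid falls strictly between $377.3M and $643.9M; elsewhere both bids give the same outcome.
$598M: truthful payoff $45.9M, deviation payoff $0M → loss $45.9M.
$183.9M: outcomes coincide → loss $0M.
$451.7M: truthful payoff $192.2M, deviation payoff $0M → loss $192.2M.
$739.5M: outcomes coincide → loss $0M.
Total loss = $45.9M + $192.2M = $238.1M.
Because the price is fixed by the runner-up's bid, deviating from your value can only change a good outcome into a bad one — never the reverse.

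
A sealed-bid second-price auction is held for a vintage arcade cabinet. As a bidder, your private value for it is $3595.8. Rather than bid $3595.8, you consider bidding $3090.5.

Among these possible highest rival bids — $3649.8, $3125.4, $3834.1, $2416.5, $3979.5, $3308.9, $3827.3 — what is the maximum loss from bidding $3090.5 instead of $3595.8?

$470.4

$3649.8: same outcome either way → loss $0.
$3125.4: truthful gives $470.4, deviation gives $0 → loss $470.4.
$3834.1: same outcome either way → loss $0.
$2416.5: same outcome either way → loss $0.
$3979.5: same outcome either way → loss $0.
$3308.9: truthful gives $286.9, deviation gives $0 → loss $286.9.
$3827.3: same outcome either way → loss $0.
Maximum loss: $470.4.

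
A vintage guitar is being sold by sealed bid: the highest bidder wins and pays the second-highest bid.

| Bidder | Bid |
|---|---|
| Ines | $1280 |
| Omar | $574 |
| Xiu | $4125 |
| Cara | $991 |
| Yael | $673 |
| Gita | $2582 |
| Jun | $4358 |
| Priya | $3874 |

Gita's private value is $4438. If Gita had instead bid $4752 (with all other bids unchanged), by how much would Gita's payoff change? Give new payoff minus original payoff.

$80

The highest bid among the other bidders is $4358; Gita's bid doesn't change that.
Original bid $2582: Gita is not highest (top rival bid is $4358); payoff $0.
Alternative bid $4752: Gita is highest, pays the top rival bid $4358; payoff $4438 − $4358 = $80.
Change in payoff = $80 − ($0) = $80.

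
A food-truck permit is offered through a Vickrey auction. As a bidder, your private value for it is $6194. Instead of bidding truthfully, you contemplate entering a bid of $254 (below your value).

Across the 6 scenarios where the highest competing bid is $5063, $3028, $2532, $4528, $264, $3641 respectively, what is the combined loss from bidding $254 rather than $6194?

The deviation costs you only when the competing bid falls strictly between $254 and $6194; elsewhere both bids give the same outcome.
$5063: truthful payoff $1131, deviation payoff $0 → loss $1131.
$3028: truthful payoff $3166, deviation payoff $0 → loss $3166.
$2532: truthful payoff $3662, deviation payoff $0 → loss $3662.
$4528: truthful payoff $1666, deviation payoff $0 → loss $1666.
$264: truthful payoff $5930, deviation payoff $0 → loss $5930.
$3641: truthful payoff $2553, deviation payoff $0 → loss $2553.
Total loss = $1131 + $3166 + $3662 + $1666 + $5930 + $2553 = $18108.

$18108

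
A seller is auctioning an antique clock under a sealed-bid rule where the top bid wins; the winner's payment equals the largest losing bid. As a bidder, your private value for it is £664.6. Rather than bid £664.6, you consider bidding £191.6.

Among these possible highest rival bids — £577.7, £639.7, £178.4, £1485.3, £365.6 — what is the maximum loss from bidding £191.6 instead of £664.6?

£577.7: truthful gives £86.9, deviation gives £0 → loss £86.9.
£639.7: truthful gives £24.9, deviation gives £0 → loss £24.9.
£178.4: same outcome either way → loss £0.
£1485.3: same outcome either way → loss £0.
£365.6: truthful gives £299, deviation gives £0 → loss £299.
Maximum loss: £299.

£299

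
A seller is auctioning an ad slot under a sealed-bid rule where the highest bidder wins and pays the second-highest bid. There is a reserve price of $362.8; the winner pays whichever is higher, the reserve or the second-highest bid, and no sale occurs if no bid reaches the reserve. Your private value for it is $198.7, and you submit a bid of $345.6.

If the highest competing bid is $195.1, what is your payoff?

$0

Your bid $345.6 is the highest bid but falls below the reserve $362.8, so the item goes unsold. Payoff $0.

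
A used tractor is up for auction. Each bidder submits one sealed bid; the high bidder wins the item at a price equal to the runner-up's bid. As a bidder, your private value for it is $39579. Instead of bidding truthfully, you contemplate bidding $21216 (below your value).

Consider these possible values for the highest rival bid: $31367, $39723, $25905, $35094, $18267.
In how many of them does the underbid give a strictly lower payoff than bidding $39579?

3

The deviation hurts exactly when the highest competing bid lies strictly between $21216 and $39579 — underbidding then forfeits a profitable win.
$31367: inside the interval → strictly worse (loss $8212).
$39723: above both → same outcome either way.
$25905: inside the interval → strictly worse (loss $13674).
$35094: inside the interval → strictly worse (loss $4485).
$18267: below both → same outcome either way.
Count: 3.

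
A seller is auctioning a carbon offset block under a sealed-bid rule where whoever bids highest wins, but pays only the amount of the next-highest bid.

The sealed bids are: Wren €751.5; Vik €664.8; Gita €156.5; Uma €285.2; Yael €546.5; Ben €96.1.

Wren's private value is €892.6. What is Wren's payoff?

€227.8

Highest bid: Wren at €751.5, so Wren wins.
Second-highest bid: Vik at €664.8 — that is the price the winner pays.
Wren's payoff = value − price = €892.6 − €664.8 = €227.8.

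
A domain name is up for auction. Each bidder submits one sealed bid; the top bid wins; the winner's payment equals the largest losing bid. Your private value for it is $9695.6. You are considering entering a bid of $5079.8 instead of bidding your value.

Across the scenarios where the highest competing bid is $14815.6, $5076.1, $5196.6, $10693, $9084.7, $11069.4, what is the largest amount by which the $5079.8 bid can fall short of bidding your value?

$4499

$14815.6: same outcome either way → loss $0.
$5076.1: same outcome either way → loss $0.
$5196.6: truthful gives $4499, deviation gives $0 → loss $4499.
$10693: same outcome either way → loss $0.
$9084.7: truthful gives $610.9, deviation gives $0 → loss $610.9.
$11069.4: same outcome either way → loss $0.
Maximum loss: $4499.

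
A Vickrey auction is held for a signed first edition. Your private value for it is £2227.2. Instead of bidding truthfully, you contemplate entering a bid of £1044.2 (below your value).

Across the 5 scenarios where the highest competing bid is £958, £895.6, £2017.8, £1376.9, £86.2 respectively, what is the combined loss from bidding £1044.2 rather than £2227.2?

The deviation costs you only when the competing bid falls strictly between £1044.2 and £2227.2; elsewhere both bids give the same outcome.
£958: outcomes coincide → loss £0.
£895.6: outcomes coincide → loss £0.
£2017.8: truthful payoff £209.4, deviation payoff £0 → loss £209.4.
£1376.9: truthful payoff £850.3, deviation payoff £0 → loss £850.3.
£86.2: outcomes coincide → loss £0.
Total loss = £209.4 + £850.3 = £1059.7.

£1059.7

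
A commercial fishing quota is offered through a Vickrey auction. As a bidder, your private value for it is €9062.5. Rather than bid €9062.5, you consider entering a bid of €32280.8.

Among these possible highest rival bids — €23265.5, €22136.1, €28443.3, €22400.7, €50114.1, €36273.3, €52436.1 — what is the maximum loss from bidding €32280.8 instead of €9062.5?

€19380.8

€23265.5: truthful gives €0, deviation gives −€14203 → loss €14203.
€22136.1: truthful gives €0, deviation gives −€13073.6 → loss €13073.6.
€28443.3: truthful gives €0, deviation gives −€19380.8 → loss €19380.8.
€22400.7: truthful gives €0, deviation gives −€13338.2 → loss €13338.2.
€50114.1: same outcome either way → loss €0.
€36273.3: same outcome either way → loss €0.
€52436.1: same outcome either way → loss €0.
Maximum loss: €19380.8.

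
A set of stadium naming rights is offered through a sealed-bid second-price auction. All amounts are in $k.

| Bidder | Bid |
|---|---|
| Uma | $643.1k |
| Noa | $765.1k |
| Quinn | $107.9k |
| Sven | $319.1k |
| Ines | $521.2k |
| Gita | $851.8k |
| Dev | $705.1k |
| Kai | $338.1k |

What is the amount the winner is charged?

$765.1k

Highest bid: Gita at $851.8k, so Gita wins.
Second-highest bid: Noa at $765.1k — that is the price the winner pays.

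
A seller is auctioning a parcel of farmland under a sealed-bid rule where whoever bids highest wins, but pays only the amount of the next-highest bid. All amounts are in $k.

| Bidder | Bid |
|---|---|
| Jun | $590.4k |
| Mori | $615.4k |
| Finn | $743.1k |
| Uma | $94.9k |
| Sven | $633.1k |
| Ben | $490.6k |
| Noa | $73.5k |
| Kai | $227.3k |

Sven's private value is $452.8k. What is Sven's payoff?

$0k

Highest bid: Finn at $743.1k, so Finn wins.
Second-highest bid: Sven at $633.1k — that is the price the winner pays.
Sven did not win, so Sven pays nothing and receives nothing: payoff $0k.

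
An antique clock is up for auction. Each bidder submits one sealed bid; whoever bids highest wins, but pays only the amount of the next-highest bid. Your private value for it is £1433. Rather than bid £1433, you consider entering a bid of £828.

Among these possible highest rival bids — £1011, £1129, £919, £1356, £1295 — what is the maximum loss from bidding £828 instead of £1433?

£514

£1011: truthful gives £422, deviation gives £0 → loss £422.
£1129: truthful gives £304, deviation gives £0 → loss £304.
£919: truthful gives £514, deviation gives £0 → loss £514.
£1356: truthful gives £77, deviation gives £0 → loss £77.
£1295: truthful gives £138, deviation gives £0 → loss £138.
Maximum loss: £514.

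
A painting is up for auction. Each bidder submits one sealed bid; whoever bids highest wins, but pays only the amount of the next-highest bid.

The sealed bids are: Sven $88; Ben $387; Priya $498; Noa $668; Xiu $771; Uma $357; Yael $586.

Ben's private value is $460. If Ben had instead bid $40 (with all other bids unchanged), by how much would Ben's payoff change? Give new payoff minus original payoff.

The highest bid among the other bidders is $771; Ben's bid doesn't change that.
Original bid $387: Ben is not highest (top rival bid is $771); payoff $0.
Alternative bid $40: Ben is not highest (top rival bid is $771); payoff $0.
Change in payoff = $0 − ($0) = $0.

$0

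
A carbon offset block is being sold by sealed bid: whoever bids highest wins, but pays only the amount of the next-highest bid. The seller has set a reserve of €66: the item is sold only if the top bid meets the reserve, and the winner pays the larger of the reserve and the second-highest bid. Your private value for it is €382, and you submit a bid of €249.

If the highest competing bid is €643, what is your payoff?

Your bid €249 is below the highest competing bid €643, so you lose. Payoff €0.

€0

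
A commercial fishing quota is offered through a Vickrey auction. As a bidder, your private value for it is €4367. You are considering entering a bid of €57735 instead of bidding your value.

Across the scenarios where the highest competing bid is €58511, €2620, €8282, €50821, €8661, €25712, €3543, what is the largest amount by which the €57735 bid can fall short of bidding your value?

€58511: same outcome either way → loss €0.
€2620: same outcome either way → loss €0.
€8282: truthful gives €0, deviation gives −€3915 → loss €3915.
€50821: truthful gives €0, deviation gives −€46454 → loss €46454.
€8661: truthful gives €0, deviation gives −€4294 → loss €4294.
€25712: truthful gives €0, deviation gives −€21345 → loss €21345.
€3543: same outcome either way → loss €0.
Maximum loss: €46454.

€46454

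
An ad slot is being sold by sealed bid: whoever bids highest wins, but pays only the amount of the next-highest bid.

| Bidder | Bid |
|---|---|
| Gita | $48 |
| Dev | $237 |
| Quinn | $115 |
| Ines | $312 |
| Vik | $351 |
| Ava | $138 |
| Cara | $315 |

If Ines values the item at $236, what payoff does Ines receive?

Highest bid: Vik at $351, so Vik wins.
Second-highest bid: Cara at $315 — that is the price the winner pays.
Ines did not win, so Ines pays nothing and receives nothing: payoff $0.

$0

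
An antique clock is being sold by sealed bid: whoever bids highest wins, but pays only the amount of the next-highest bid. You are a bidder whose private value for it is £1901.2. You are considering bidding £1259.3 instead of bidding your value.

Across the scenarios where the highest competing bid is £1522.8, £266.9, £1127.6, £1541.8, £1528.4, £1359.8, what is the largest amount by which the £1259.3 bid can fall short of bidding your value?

£1522.8: truthful gives £378.4, deviation gives £0 → loss £378.4.
£266.9: same outcome either way → loss £0.
£1127.6: same outcome either way → loss £0.
£1541.8: truthful gives £359.4, deviation gives £0 → loss £359.4.
£1528.4: truthful gives £372.8, deviation gives £0 → loss £372.8.
£1359.8: truthful gives £541.4, deviation gives £0 → loss £541.4.
Maximum loss: £541.4.

£541.4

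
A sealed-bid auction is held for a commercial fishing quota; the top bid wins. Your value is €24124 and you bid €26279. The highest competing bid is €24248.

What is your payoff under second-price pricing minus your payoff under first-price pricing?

You have the highest bid, so you win under either rule.
Second-price: pay €24248 → payoff −€124.
First-price: pay your own bid €26279 → payoff −€2155.
Difference = −€124 − (−€2155) = €2031.

€2031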